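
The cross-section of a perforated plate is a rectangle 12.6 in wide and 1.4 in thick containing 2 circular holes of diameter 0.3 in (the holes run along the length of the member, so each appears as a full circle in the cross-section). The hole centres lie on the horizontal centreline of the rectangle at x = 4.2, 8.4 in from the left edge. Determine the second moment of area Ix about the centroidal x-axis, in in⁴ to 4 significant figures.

Break the section into simple shapes (no overlaps), measuring from the bottom-left corner of the bounding box.
Plate: 12.6 × 1.4, A = 17.64 in², y = 0.7 in, Ī = 2.8812 in⁴.
Hole 1 (subtracted): ⌀0.3, A = 0.0706858 in², y = 0.7 in, Ī = 0.000397608 in⁴.
Hole 2 (subtracted): ⌀0.3, A = 0.0706858 in², y = 0.7 in, Ī = 0.000397608 in⁴.
By symmetry the centroid is at mid-height, ȳ = 0.7 in.
All pieces are centred on the centroidal x-axis, so I = ΣĪ (holes subtracted) = 2.8804 in⁴.

Ix ≈ 2.880 in⁴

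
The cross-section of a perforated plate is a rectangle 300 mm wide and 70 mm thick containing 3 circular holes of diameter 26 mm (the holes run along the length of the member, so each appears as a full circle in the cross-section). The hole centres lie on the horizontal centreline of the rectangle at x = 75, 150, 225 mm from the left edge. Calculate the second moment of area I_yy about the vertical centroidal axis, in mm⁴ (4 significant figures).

I_yy ≈ 1.515 × 10⁸ mm⁴

Split into non-overlapping primitives; take the origin at the lower-left of the bounding box.
Plate: 300 × 70, A = 21 000 mm², x = 150 mm, Ī = 157 500 000 mm⁴.
Hole 1 (subtracted): ⌀26, A = 530.929 mm², x = 75 mm, Ī = 22431.8 mm⁴.
Hole 2 (subtracted): ⌀26, A = 530.929 mm², x = 150 mm, Ī = 22431.8 mm⁴.
Hole 3 (subtracted): ⌀26, A = 530.929 mm², x = 225 mm, Ī = 22431.8 mm⁴.
By symmetry the centroid is at mid-width, x̄ = 150 mm.
Transfer each piece to the vertical centroidal axis using Ī + A·d² with d = x − 150:
  plate: d = 0 mm → contributes +157 500 000 mm⁴
  hole 1: d = -75 mm → contributes −3 008 908 mm⁴
  hole 2: d = 0 mm → contributes −22431.8 mm⁴
  hole 3: d = 75 mm → contributes −3 008 908 mm⁴
Total I = 151 459 752 mm⁴.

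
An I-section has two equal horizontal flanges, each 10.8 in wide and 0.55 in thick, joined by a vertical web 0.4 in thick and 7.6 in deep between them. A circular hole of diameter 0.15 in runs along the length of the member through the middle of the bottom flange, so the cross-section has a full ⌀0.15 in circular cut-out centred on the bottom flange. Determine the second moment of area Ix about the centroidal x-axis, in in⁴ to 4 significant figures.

Ix ≈ 211.9 in⁴

Treat the section as a set of non-overlapping primitives; coordinates are from the bounding-box lower-left.
Bottom flange: 10.8 × 0.55, A = 5.94 in², y = 0.275 in, Ī = 0.149738 in⁴.
Web: 0.4 × 7.6, A = 3.04 in², y = 4.35 in, Ī = 14.6325 in⁴.
Top flange: 10.8 × 0.55, A = 5.94 in², y = 8.425 in, Ī = 0.149738 in⁴.
Hole (subtracted): ⌀0.15, A = 0.0176715 in², y = 0.275 in, Ī = 0.0000248505 in⁴.
Centroid: ȳ = ΣA·y / ΣA = 4.35483 in.
Transfer each piece to the centroidal x-axis using Ī + A·d² with d = y − 4.35483:
  bottom flange: d = -4.07983 in → contributes +99.0212 in⁴
  web: d = -0.00483221 in → contributes +14.6326 in⁴
  top flange: d = 4.07017 in → contributes +98.5534 in⁴
  hole: d = -4.07983 in → contributes −0.294167 in⁴
Total I = 211.913 in⁴.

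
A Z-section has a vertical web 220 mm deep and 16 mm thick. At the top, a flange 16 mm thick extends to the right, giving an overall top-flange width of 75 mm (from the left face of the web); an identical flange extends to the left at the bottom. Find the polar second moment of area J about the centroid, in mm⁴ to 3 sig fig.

J ≈ 3.72 × 10⁷ mm⁴

Treat the section as a set of non-overlapping primitives; coordinates are from the bounding-box lower-left.
Web: 16 × 220, A = 3 520 mm², y = 110 mm, Ī = 14 197 333 mm⁴.
Top flange (beyond web): 59 × 16, A = 944 mm², y = 212 mm, Ī = 20 139 mm⁴.
Bottom flange (beyond web): 59 × 16, A = 944 mm², y = 8 mm, Ī = 20 139 mm⁴.
Centroid: ȳ = ΣA·y / ΣA = 110 mm.
Transfer each piece to the centroidal x-axis using Ī + A·d² with d = y − 110:
  web: d = 0 mm → contributes +14 197 333 mm⁴
  top flange (beyond web): d = 102 mm → contributes +9 841 515 mm⁴
  bottom flange (beyond web): d = -102 mm → contributes +9 841 515 mm⁴
Total I = 33 880 363 mm⁴.
For the y-axis: x̄ = 67 mm.
Repeating about the centroidal y-axis gives I_y = 3 277 771 mm⁴.
Polar second moment: J = I_x + I_y = 37 158 133 mm⁴.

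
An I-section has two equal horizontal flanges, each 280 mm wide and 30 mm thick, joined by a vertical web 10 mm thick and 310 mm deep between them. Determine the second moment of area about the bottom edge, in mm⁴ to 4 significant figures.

Break the section into simple shapes (no overlaps), measuring from the bottom-left corner of the bounding box.
Bottom flange: 280 × 30, A = 8 400 mm², y = 15 mm, Ī = 630 000 mm⁴.
Web: 10 × 310, A = 3 100 mm², y = 185 mm, Ī = 24 825 833 mm⁴.
Top flange: 280 × 30, A = 8 400 mm², y = 355 mm, Ī = 630 000 mm⁴.
Transfer each piece to the base of the section using Ī + A·d² with d = y − 0:
  bottom flange: d = 15 mm → contributes +2 520 000 mm⁴
  web: d = 185 mm → contributes +130 923 333 mm⁴
  top flange: d = 355 mm → contributes +1 059 240 000 mm⁴
Total I = 1 192 683 333 mm⁴.

I_base ≈ 1.193 × 10⁹ mm⁴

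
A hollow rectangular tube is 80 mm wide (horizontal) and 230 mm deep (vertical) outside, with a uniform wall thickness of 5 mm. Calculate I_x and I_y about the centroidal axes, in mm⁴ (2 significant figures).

Decompose the section into non-overlapping parts with the origin at the bottom-left of its bounding rectangle.
Outer rectangle: 80 × 230, A = 18 400 mm², y = 115 mm, Ī = 81 113 333 mm⁴.
Inner void (subtracted): 70 × 220, A = 15 400 mm², y = 115 mm, Ī = 62 113 333 mm⁴.
By symmetry the centroid is at mid-height, ȳ = 115 mm.
All pieces are centred on the centroidal x-axis, so I = ΣĪ (holes subtracted) = 19 000 000 mm⁴.
Repeating about the centroidal y-axis gives I_y = 3 525 000 mm⁴.

I_x ≈ 1.9 × 10⁷ mm⁴, I_y ≈ 3.5 × 10⁶ mm⁴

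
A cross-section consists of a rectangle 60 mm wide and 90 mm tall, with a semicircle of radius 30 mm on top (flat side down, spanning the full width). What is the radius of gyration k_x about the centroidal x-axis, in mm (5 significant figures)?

k_x ≈ 33.107 mm

Split into non-overlapping primitives; take the origin at the lower-left of the bounding box.
Rectangular body: 60 × 90, A = 5 400 mm², y = 45 mm, Ī = 3 645 000 mm⁴.
Semicircular cap: semicircle r = 30, A = 1413.717 mm², y = 102.7324 mm, Ī = 88903.14 mm⁴.
Centroid: ȳ = ΣA·y / ΣA = 56.97837 mm.
Transfer each piece to the centroidal x-axis using Ī + A·d² with d = y − 56.97837:
  rectangular body: d = -11.97837 mm → contributes +4 419 800 mm⁴
  semicircular cap: d = 45.75402 mm → contributes +3 048 421 mm⁴
Total I = 7 468 221 mm⁴.
Radius of gyration: k = √(I/A) = √(7 468 221 / 6813.717) = 33.10675 mm.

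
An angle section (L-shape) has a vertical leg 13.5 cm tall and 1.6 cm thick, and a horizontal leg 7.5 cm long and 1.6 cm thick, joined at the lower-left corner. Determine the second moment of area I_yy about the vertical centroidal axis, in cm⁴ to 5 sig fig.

I_yy ≈ 124.37 cm⁴

Break the section into simple shapes (no overlaps), measuring from the bottom-left corner of the bounding box.
Vertical leg: 1.6 × 13.5, A = 21.6 cm², x = 0.8 cm, Ī = 4.608 cm⁴.
Horizontal leg (remainder): 5.9 × 1.6, A = 9.44 cm², x = 4.55 cm, Ī = 27.38387 cm⁴.
Centroid: x̄ = ΣA·x / ΣA = 1.940464 cm.
Transfer each piece to the vertical centroidal axis using Ī + A·d² with d = x − 1.940464:
  vertical leg: d = -1.140464 cm → contributes +32.70221 cm⁴
  horizontal leg (remainder): d = 2.609536 cm → contributes +91.66723 cm⁴
Total I = 124.3694 cm⁴.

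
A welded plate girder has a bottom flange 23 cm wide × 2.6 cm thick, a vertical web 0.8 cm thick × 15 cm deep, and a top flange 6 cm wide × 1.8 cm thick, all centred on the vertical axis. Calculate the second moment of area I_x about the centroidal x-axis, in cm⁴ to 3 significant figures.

I_x ≈ 3360 cm⁴

Split into non-overlapping primitives; take the origin at the lower-left of the bounding box.
Bottom plate: 23 × 2.6, A = 59.8 cm², y = 1.3 cm, Ī = 33.687 cm⁴.
Web plate: 0.8 × 15, A = 12 cm², y = 10.1 cm, Ī = 225 cm⁴.
Top plate: 6 × 1.8, A = 10.8 cm², y = 18.5 cm, Ī = 2.916 cm⁴.
Centroid: ȳ = ΣA·y / ΣA = 4.8274 cm.
Transfer each piece to the centroidal x-axis using Ī + A·d² with d = y − 4.8274:
  bottom plate: d = -3.5274 cm → contributes +777.74 cm⁴
  web plate: d = 5.2726 cm → contributes +558.61 cm⁴
  top plate: d = 13.673 cm → contributes +2021.9 cm⁴
Total I = 3358.2 cm⁴.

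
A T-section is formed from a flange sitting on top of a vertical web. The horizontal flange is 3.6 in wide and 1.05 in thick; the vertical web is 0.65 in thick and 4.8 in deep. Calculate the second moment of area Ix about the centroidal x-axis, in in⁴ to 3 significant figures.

Ix ≈ 21.0 in⁴

Split into non-overlapping primitives; take the origin at the lower-left of the bounding box.
Flange: 3.6 × 1.05, A = 3.78 in², y = 5.325 in, Ī = 0.34729 in⁴.
Web: 0.65 × 4.8, A = 3.12 in², y = 2.4 in, Ī = 5.9904 in⁴.
Centroid: ȳ = ΣA·y / ΣA = 4.0024 in.
Transfer each piece to the centroidal x-axis using Ī + A·d² with d = y − 4.0024:
  flange: d = 1.3226 in → contributes +6.9596 in⁴
  web: d = -1.6024 in → contributes +14.001 in⁴
Total I = 20.961 in⁴.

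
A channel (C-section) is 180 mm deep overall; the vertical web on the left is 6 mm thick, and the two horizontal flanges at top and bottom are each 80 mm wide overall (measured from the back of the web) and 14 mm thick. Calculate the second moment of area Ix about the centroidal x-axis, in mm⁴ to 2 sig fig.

Split into non-overlapping primitives; take the origin at the lower-left of the bounding box.
Web: 6 × 180, A = 1 080 mm², y = 90 mm, Ī = 2 916 000 mm⁴.
Top flange (beyond web): 74 × 14, A = 1 036 mm², y = 173 mm, Ī = 16 921 mm⁴.
Bottom flange (beyond web): 74 × 14, A = 1 036 mm², y = 7 mm, Ī = 16 921 mm⁴.
By symmetry the centroid is at mid-height, ȳ = 90 mm.
Transfer each piece to the centroidal x-axis using Ī + A·d² with d = y − 90:
  web: d = 0 mm → contributes +2 916 000 mm⁴
  top flange (beyond web): d = 83 mm → contributes +7 153 925 mm⁴
  bottom flange (beyond web): d = -83 mm → contributes +7 153 925 mm⁴
Total I = 17 223 851 mm⁴.

Ix ≈ 1.7 × 10⁷ mm⁴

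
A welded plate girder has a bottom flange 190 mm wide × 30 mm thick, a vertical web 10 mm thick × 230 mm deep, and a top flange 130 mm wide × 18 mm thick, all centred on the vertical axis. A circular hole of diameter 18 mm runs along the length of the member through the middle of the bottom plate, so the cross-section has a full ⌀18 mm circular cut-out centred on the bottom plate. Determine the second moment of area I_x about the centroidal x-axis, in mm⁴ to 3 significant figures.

Treat the section as a set of non-overlapping primitives; coordinates are from the bounding-box lower-left.
Bottom plate: 190 × 30, A = 5 700 mm², y = 15 mm, Ī = 427 500 mm⁴.
Web plate: 10 × 230, A = 2 300 mm², y = 145 mm, Ī = 10 139 167 mm⁴.
Top plate: 130 × 18, A = 2 340 mm², y = 269 mm, Ī = 63 180 mm⁴.
Hole (subtracted): ⌀18, A = 254.47 mm², y = 15 mm, Ī = 5 153 mm⁴.
Centroid: ȳ = ΣA·y / ΣA = 103.58 mm.
Transfer each piece to the centroidal x-axis using Ī + A·d² with d = y − 103.58:
  bottom plate: d = -88.578 mm → contributes +45 150 438 mm⁴
  web plate: d = 41.422 mm → contributes +14 085 393 mm⁴
  top plate: d = 165.42 mm → contributes +64 095 671 mm⁴
  hole: d = -88.578 mm → contributes −2 001 750 mm⁴
Total I = 121 329 752 mm⁴.

I_x ≈ 1.21 × 10⁸ mm⁴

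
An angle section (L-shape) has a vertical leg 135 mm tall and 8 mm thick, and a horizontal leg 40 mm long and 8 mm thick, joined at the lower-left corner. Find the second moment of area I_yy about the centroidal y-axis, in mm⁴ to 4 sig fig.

Treat the section as a set of non-overlapping primitives; coordinates are from the bounding-box lower-left.
Vertical leg: 8 × 135, A = 1 080 mm², x = 4 mm, Ī = 5 760 mm⁴.
Horizontal leg (remainder): 32 × 8, A = 256 mm², x = 24 mm, Ī = 21845.3 mm⁴.
Centroid: x̄ = ΣA·x / ΣA = 7.83234 mm.
Transfer each piece to the centroidal y-axis using Ī + A·d² with d = x − 7.83234:
  vertical leg: d = -3.83234 mm → contributes +21621.7 mm⁴
  horizontal leg (remainder): d = 16.1677 mm → contributes +88 762 mm⁴
Total I = 110 384 mm⁴.

I_yy ≈ 1.104 × 10⁵ mm⁴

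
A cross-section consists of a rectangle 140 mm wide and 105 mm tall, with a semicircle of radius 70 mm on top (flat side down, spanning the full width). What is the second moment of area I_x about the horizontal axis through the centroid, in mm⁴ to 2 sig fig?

Decompose the section into non-overlapping parts with the origin at the bottom-left of its bounding rectangle.
Rectangular body: 140 × 105, A = 14 700 mm², y = 52.5 mm, Ī = 13 505 625 mm⁴.
Semicircular cap: semicircle r = 70, A = 7 697 mm², y = 134.7 mm, Ī = 2 635 265 mm⁴.
Centroid: ȳ = ΣA·y / ΣA = 80.75 mm.
Transfer each piece to the horizontal axis through the centroid using Ī + A·d² with d = y − 80.75:
  rectangular body: d = -28.25 mm → contributes +25 238 684 mm⁴
  semicircular cap: d = 53.96 mm → contributes +25 043 757 mm⁴
Total I = 50 282 441 mm⁴.

I_x ≈ 5.0 × 10⁷ mm⁴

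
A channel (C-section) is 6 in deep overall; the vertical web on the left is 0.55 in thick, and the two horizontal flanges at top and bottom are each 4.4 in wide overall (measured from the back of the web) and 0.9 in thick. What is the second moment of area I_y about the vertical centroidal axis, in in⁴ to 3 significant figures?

I_y ≈ 19.5 in⁴

Split into non-overlapping primitives; take the origin at the lower-left of the bounding box.
Web: 0.55 × 6, A = 3.3 in², x = 0.275 in, Ī = 0.083188 in⁴.
Top flange (beyond web): 3.85 × 0.9, A = 3.465 in², x = 2.475 in, Ī = 4.28 in⁴.
Bottom flange (beyond web): 3.85 × 0.9, A = 3.465 in², x = 2.475 in, Ī = 4.28 in⁴.
Centroid: x̄ = ΣA·x / ΣA = 1.7653 in.
Transfer each piece to the vertical centroidal axis using Ī + A·d² with d = x − 1.7653:
  web: d = -1.4903 in → contributes +7.4127 in⁴
  top flange (beyond web): d = 0.70968 in → contributes +6.0251 in⁴
  bottom flange (beyond web): d = 0.70968 in → contributes +6.0251 in⁴
Total I = 19.463 in⁴.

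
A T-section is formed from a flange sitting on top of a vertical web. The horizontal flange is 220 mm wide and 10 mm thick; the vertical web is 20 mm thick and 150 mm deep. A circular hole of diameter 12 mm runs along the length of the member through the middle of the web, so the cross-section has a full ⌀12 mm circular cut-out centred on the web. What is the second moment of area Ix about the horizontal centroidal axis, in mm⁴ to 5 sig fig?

Ix ≈ 1.3633 × 10⁷ mm⁴

Treat the section as a set of non-overlapping primitives; coordinates are from the bounding-box lower-left.
Flange: 220 × 10, A = 2 200 mm², y = 155 mm, Ī = 18333.33 mm⁴.
Web: 20 × 150, A = 3 000 mm², y = 75 mm, Ī = 5 625 000 mm⁴.
Hole (subtracted): ⌀12, A = 113.0973 mm², y = 75 mm, Ī = 1017.876 mm⁴.
Centroid: ȳ = ΣA·y / ΣA = 109.5987 mm.
Transfer each piece to the horizontal centroidal axis using Ī + A·d² with d = y − 109.5987:
  flange: d = 45.40134 mm → contributes +4 553 154 mm⁴
  web: d = -34.59866 mm → contributes +9 216 201 mm⁴
  hole: d = -34.59866 mm → contributes −136 403 mm⁴
Total I = 13 632 952 mm⁴.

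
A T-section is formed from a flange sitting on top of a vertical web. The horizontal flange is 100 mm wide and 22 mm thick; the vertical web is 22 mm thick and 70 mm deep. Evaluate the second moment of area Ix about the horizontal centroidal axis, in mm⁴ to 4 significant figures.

Split into non-overlapping primitives; take the origin at the lower-left of the bounding box.
Flange: 100 × 22, A = 2 200 mm², y = 81 mm, Ī = 88733.3 mm⁴.
Web: 22 × 70, A = 1 540 mm², y = 35 mm, Ī = 628 833 mm⁴.
Centroid: ȳ = ΣA·y / ΣA = 62.0588 mm.
Transfer each piece to the horizontal centroidal axis using Ī + A·d² with d = y − 62.0588:
  flange: d = 18.9412 mm → contributes +878 023 mm⁴
  web: d = -27.0588 mm → contributes +1 756 390 mm⁴
Total I = 2 634 414 mm⁴.

Ix ≈ 2.634 × 10⁶ mm⁴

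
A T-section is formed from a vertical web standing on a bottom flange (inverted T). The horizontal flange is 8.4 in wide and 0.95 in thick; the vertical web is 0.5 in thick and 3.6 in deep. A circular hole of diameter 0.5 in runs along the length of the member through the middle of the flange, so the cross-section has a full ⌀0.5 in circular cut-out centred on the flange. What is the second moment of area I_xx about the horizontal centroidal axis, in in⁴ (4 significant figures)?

I_xx ≈ 10.11 in⁴

Decompose the section into non-overlapping parts with the origin at the bottom-left of its bounding rectangle.
Flange: 8.4 × 0.95, A = 7.98 in², y = 0.475 in, Ī = 0.600163 in⁴.
Web: 0.5 × 3.6, A = 1.8 in², y = 2.75 in, Ī = 1.944 in⁴.
Hole (subtracted): ⌀0.5, A = 0.19635 in², y = 0.475 in, Ī = 0.00306796 in⁴.
Centroid: ȳ = ΣA·y / ΣA = 0.90229 in.
Transfer each piece to the horizontal centroidal axis using Ī + A·d² with d = y − 0.90229:
  flange: d = -0.42729 in → contributes +2.05713 in⁴
  web: d = 1.84771 in → contributes +8.08926 in⁴
  hole: d = -0.42729 in → contributes −0.0389169 in⁴
Total I = 10.1075 in⁴.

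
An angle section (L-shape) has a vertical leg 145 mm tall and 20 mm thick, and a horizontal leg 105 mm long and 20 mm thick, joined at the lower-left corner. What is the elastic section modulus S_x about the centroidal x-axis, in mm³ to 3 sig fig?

Decompose the section into non-overlapping parts with the origin at the bottom-left of its bounding rectangle.
Vertical leg: 20 × 145, A = 2 900 mm², y = 72.5 mm, Ī = 5 081 042 mm⁴.
Horizontal leg (remainder): 85 × 20, A = 1 700 mm², y = 10 mm, Ī = 56 667 mm⁴.
Centroid: ȳ = ΣA·y / ΣA = 49.402 mm.
Transfer each piece to the centroidal x-axis using Ī + A·d² with d = y − 49.402:
  vertical leg: d = 23.098 mm → contributes +6 628 219 mm⁴
  horizontal leg (remainder): d = -39.402 mm → contributes +2 695 970 mm⁴
Total I = 9 324 189 mm⁴.
Extreme fibre distance c = 95.598 mm; S = I/c = 97 536 mm³.

S_x ≈ 9.75 × 10⁴ mm³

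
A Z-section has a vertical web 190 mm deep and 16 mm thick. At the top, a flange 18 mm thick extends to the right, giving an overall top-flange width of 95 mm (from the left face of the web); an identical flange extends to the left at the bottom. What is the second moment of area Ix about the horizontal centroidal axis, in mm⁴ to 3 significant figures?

Ix ≈ 3.03 × 10⁷ mm⁴

Decompose the section into non-overlapping parts with the origin at the bottom-left of its bounding rectangle.
Web: 16 × 190, A = 3 040 mm², y = 95 mm, Ī = 9 145 333 mm⁴.
Top flange (beyond web): 79 × 18, A = 1 422 mm², y = 181 mm, Ī = 38 394 mm⁴.
Bottom flange (beyond web): 79 × 18, A = 1 422 mm², y = 9 mm, Ī = 38 394 mm⁴.
Centroid: ȳ = ΣA·y / ΣA = 95 mm.
Transfer each piece to the horizontal centroidal axis using Ī + A·d² with d = y − 95:
  web: d = 0 mm → contributes +9 145 333 mm⁴
  top flange (beyond web): d = 86 mm → contributes +10 555 506 mm⁴
  bottom flange (beyond web): d = -86 mm → contributes +10 555 506 mm⁴
Total I = 30 256 345 mm⁴.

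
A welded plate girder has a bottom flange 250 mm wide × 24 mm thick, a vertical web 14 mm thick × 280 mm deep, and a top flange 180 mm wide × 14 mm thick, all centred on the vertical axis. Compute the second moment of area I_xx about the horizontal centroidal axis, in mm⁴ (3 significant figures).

Split into non-overlapping primitives; take the origin at the lower-left of the bounding box.
Bottom plate: 250 × 24, A = 6 000 mm², y = 12 mm, Ī = 288 000 mm⁴.
Web plate: 14 × 280, A = 3 920 mm², y = 164 mm, Ī = 25 610 667 mm⁴.
Top plate: 180 × 14, A = 2 520 mm², y = 311 mm, Ī = 41 160 mm⁴.
Centroid: ȳ = ΣA·y / ΣA = 120.47 mm.
Transfer each piece to the horizontal centroidal axis using Ī + A·d² with d = y − 120.47:
  bottom plate: d = -108.47 mm → contributes +70 877 549 mm⁴
  web plate: d = 43.534 mm → contributes +33 039 805 mm⁴
  top plate: d = 190.53 mm → contributes +91 525 008 mm⁴
Total I = 195 442 362 mm⁴.

I_xx ≈ 1.95 × 10⁸ mm⁴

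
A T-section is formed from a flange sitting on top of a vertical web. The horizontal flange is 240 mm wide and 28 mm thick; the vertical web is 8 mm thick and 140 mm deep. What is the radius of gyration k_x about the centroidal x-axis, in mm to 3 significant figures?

k_x ≈ 34.0 mm

Split into non-overlapping primitives; take the origin at the lower-left of the bounding box.
Flange: 240 × 28, A = 6 720 mm², y = 154 mm, Ī = 439 040 mm⁴.
Web: 8 × 140, A = 1 120 mm², y = 70 mm, Ī = 1 829 333 mm⁴.
Centroid: ȳ = ΣA·y / ΣA = 142 mm.
Transfer each piece to the centroidal x-axis using Ī + A·d² with d = y − 142:
  flange: d = 12 mm → contributes +1 406 720 mm⁴
  web: d = -72 mm → contributes +7 635 413 mm⁴
Total I = 9 042 133 mm⁴.
Radius of gyration: k = √(I/A) = √(9 042 133 / 7 840) = 33.961 mm.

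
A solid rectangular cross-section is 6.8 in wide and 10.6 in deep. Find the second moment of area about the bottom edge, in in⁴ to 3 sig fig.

I_base ≈ 2700 in⁴

The section: 6.8 × 10.6, A = 72.08 in², y = 5.3 in, Ī = 674.91 in⁴.
Transfer it to the bottom edge using Ī + A·d² with d = y − 0:
  the section: d = 5.3 in → contributes +2699.6 in⁴
Total I = 2699.6 in⁴.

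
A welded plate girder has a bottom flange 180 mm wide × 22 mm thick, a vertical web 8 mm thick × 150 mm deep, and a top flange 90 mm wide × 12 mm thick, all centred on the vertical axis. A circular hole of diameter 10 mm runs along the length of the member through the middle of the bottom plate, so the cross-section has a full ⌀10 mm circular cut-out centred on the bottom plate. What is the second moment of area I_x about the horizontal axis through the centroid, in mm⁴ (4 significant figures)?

Treat the section as a set of non-overlapping primitives; coordinates are from the bounding-box lower-left.
Bottom plate: 180 × 22, A = 3 960 mm², y = 11 mm, Ī = 159 720 mm⁴.
Web plate: 8 × 150, A = 1 200 mm², y = 97 mm, Ī = 2 250 000 mm⁴.
Top plate: 90 × 12, A = 1 080 mm², y = 178 mm, Ī = 12 960 mm⁴.
Hole (subtracted): ⌀10, A = 78.5398 mm², y = 11 mm, Ī = 490.874 mm⁴.
Centroid: ȳ = ΣA·y / ΣA = 57.0216 mm.
Transfer each piece to the horizontal axis through the centroid using Ī + A·d² with d = y − 57.0216:
  bottom plate: d = -46.0216 mm → contributes +8 546 936 mm⁴
  web plate: d = 39.9784 mm → contributes +4 167 931 mm⁴
  top plate: d = 120.978 mm → contributes +15 819 606 mm⁴
  hole: d = -46.0216 mm → contributes −166 837 mm⁴
Total I = 28 367 636 mm⁴.

I_x ≈ 2.837 × 10⁷ mm⁴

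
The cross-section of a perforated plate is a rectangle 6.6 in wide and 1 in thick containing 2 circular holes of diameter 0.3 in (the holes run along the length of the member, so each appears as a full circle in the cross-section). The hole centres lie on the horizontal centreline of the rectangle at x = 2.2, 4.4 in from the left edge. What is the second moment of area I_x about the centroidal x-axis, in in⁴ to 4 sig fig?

I_x ≈ 0.5492 in⁴

Split into non-overlapping primitives; take the origin at the lower-left of the bounding box.
Plate: 6.6 × 1, A = 6.6 in², y = 0.5 in, Ī = 0.55 in⁴.
Hole 1 (subtracted): ⌀0.3, A = 0.0706858 in², y = 0.5 in, Ī = 0.000397608 in⁴.
Hole 2 (subtracted): ⌀0.3, A = 0.0706858 in², y = 0.5 in, Ī = 0.000397608 in⁴.
By symmetry the centroid is at mid-height, ȳ = 0.5 in.
All pieces are centred on the centroidal x-axis, so I = ΣĪ (holes subtracted) = 0.549205 in⁴.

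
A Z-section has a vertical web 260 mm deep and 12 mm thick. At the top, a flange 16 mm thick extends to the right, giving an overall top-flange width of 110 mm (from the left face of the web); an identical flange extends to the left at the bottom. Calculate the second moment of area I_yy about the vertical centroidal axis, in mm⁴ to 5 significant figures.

I_yy ≈ 1.2034 × 10⁷ mm⁴

Decompose the section into non-overlapping parts with the origin at the bottom-left of its bounding rectangle.
Web: 12 × 260, A = 3 120 mm², x = 104 mm, Ī = 37 440 mm⁴.
Top flange (beyond web): 98 × 16, A = 1 568 mm², x = 159 mm, Ī = 1 254 923 mm⁴.
Bottom flange (beyond web): 98 × 16, A = 1 568 mm², x = 49 mm, Ī = 1 254 923 mm⁴.
Centroid: x̄ = ΣA·x / ΣA = 104 mm.
Transfer each piece to the vertical centroidal axis using Ī + A·d² with d = x − 104:
  web: d = 0 mm → contributes +37 440 mm⁴
  top flange (beyond web): d = 55 mm → contributes +5 998 123 mm⁴
  bottom flange (beyond web): d = -55 mm → contributes +5 998 123 mm⁴
Total I = 12 033 685 mm⁴.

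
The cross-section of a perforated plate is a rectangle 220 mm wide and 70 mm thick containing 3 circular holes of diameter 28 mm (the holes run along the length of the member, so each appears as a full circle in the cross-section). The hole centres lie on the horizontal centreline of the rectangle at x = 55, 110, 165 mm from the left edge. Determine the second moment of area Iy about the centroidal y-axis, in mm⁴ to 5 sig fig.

Iy ≈ 5.8298 × 10⁷ mm⁴

Split into non-overlapping primitives; take the origin at the lower-left of the bounding box.
Plate: 220 × 70, A = 15 400 mm², x = 110 mm, Ī = 62 113 333 mm⁴.
Hole 1 (subtracted): ⌀28, A = 615.7522 mm², x = 55 mm, Ī = 30171.86 mm⁴.
Hole 2 (subtracted): ⌀28, A = 615.7522 mm², x = 110 mm, Ī = 30171.86 mm⁴.
Hole 3 (subtracted): ⌀28, A = 615.7522 mm², x = 165 mm, Ī = 30171.86 mm⁴.
By symmetry the centroid is at mid-width, x̄ = 110 mm.
Transfer each piece to the centroidal y-axis using Ī + A·d² with d = x − 110:
  plate: d = 0 mm → contributes +62 113 333 mm⁴
  hole 1: d = -55 mm → contributes −1 892 822 mm⁴
  hole 2: d = 0 mm → contributes −30171.86 mm⁴
  hole 3: d = 55 mm → contributes −1 892 822 mm⁴
Total I = 58 297 517 mm⁴.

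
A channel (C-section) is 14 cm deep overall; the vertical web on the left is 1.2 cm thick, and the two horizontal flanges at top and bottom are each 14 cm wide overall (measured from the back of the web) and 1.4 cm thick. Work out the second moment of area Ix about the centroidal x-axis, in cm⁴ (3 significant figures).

Treat the section as a set of non-overlapping primitives; coordinates are from the bounding-box lower-left.
Web: 1.2 × 14, A = 16.8 cm², y = 7 cm, Ī = 274.4 cm⁴.
Top flange (beyond web): 12.8 × 1.4, A = 17.92 cm², y = 13.3 cm, Ī = 2.9269 cm⁴.
Bottom flange (beyond web): 12.8 × 1.4, A = 17.92 cm², y = 0.7 cm, Ī = 2.9269 cm⁴.
By symmetry the centroid is at mid-height, ȳ = 7 cm.
Transfer each piece to the centroidal x-axis using Ī + A·d² with d = y − 7:
  web: d = 0 cm → contributes +274.4 cm⁴
  top flange (beyond web): d = 6.3 cm → contributes +714.17 cm⁴
  bottom flange (beyond web): d = -6.3 cm → contributes +714.17 cm⁴
Total I = 1702.7 cm⁴.

Ix ≈ 1700 cm⁴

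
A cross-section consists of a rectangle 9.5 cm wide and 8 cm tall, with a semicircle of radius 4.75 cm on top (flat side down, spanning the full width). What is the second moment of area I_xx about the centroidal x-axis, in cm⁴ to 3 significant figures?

I_xx ≈ 1340 cm⁴

Split into non-overlapping primitives; take the origin at the lower-left of the bounding box.
Rectangular body: 9.5 × 8, A = 76 cm², y = 4 cm, Ī = 405.33 cm⁴.
Semicircular cap: semicircle r = 4.75, A = 35.441 cm², y = 10.016 cm, Ī = 55.874 cm⁴.
Centroid: ȳ = ΣA·y / ΣA = 5.9132 cm.
Transfer each piece to the centroidal x-axis using Ī + A·d² with d = y − 5.9132:
  rectangular body: d = -1.9132 cm → contributes +683.53 cm⁴
  semicircular cap: d = 4.1027 cm → contributes +652.43 cm⁴
Total I = 1 336 cm⁴.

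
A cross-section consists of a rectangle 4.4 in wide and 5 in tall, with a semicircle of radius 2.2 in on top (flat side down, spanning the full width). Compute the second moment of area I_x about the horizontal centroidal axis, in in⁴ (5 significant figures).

Break the section into simple shapes (no overlaps), measuring from the bottom-left corner of the bounding box.
Rectangular body: 4.4 × 5, A = 22 in², y = 2.5 in, Ī = 45.83333 in⁴.
Semicircular cap: semicircle r = 2.2, A = 7.602654 in², y = 5.933709 in, Ī = 2.571123 in⁴.
Centroid: ȳ = ΣA·y / ΣA = 3.381857 in.
Transfer each piece to the horizontal centroidal axis using Ī + A·d² with d = y − 3.381857:
  rectangular body: d = -0.8818568 in → contributes +62.9421 in⁴
  semicircular cap: d = 2.551852 in → contributes +52.07922 in⁴
Total I = 115.0213 in⁴.

I_x ≈ 115.02 in⁴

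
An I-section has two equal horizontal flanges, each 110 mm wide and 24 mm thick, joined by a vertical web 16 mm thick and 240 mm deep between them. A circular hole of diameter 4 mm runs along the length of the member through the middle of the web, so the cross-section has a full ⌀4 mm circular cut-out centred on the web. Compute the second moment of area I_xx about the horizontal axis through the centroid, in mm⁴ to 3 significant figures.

I_xx ≈ 1.11 × 10⁸ mm⁴

Break the section into simple shapes (no overlaps), measuring from the bottom-left corner of the bounding box.
Bottom flange: 110 × 24, A = 2 640 mm², y = 12 mm, Ī = 126 720 mm⁴.
Web: 16 × 240, A = 3 840 mm², y = 144 mm, Ī = 18 432 000 mm⁴.
Top flange: 110 × 24, A = 2 640 mm², y = 276 mm, Ī = 126 720 mm⁴.
Hole (subtracted): ⌀4, A = 12.566 mm², y = 144 mm, Ī = 12.566 mm⁴.
By symmetry the centroid is at mid-height, ȳ = 144 mm.
Transfer each piece to the horizontal axis through the centroid using Ī + A·d² with d = y − 144:
  bottom flange: d = -132 mm → contributes +46 126 080 mm⁴
  web: d = 0 mm → contributes +18 432 000 mm⁴
  top flange: d = 132 mm → contributes +46 126 080 mm⁴
  hole: d = 0 mm → contributes −12.566 mm⁴
Total I = 110 684 147 mm⁴.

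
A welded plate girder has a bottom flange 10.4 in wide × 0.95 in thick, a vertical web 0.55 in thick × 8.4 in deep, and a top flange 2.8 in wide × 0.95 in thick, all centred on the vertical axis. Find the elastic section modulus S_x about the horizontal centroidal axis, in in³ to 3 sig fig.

S_x ≈ 33.1 in³

Break the section into simple shapes (no overlaps), measuring from the bottom-left corner of the bounding box.
Bottom plate: 10.4 × 0.95, A = 9.88 in², y = 0.475 in, Ī = 0.74306 in⁴.
Web plate: 0.55 × 8.4, A = 4.62 in², y = 5.15 in, Ī = 27.166 in⁴.
Top plate: 2.8 × 0.95, A = 2.66 in², y = 9.825 in, Ī = 0.20005 in⁴.
Centroid: ȳ = ΣA·y / ΣA = 3.183 in.
Transfer each piece to the horizontal centroidal axis using Ī + A·d² with d = y − 3.183:
  bottom plate: d = -2.708 in → contributes +73.196 in⁴
  web plate: d = 1.967 in → contributes +45.041 in⁴
  top plate: d = 6.642 in → contributes +117.55 in⁴
Total I = 235.79 in⁴.
Extreme fibre distance c = 7.117 in; S = I/c = 33.13 in³.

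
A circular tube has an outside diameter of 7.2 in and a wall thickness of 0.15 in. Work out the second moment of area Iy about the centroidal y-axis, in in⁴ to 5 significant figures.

Decompose the section into non-overlapping parts with the origin at the bottom-left of its bounding rectangle.
Outer circle: ⌀7.2, A = 40.71504 in², x = 3.6 in, Ī = 131.9167 in⁴.
Bore (subtracted): ⌀6.9, A = 37.39281 in², x = 3.6 in, Ī = 111.267 in⁴.
By symmetry the centroid is at mid-width, x̄ = 3.6 in.
All pieces are centred on the centroidal y-axis, so I = ΣĪ (holes subtracted) = 20.64976 in⁴.

Iy ≈ 20.650 in⁴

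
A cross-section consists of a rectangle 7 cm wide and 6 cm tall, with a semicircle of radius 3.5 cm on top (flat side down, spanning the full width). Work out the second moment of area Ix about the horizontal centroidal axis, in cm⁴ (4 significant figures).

Break the section into simple shapes (no overlaps), measuring from the bottom-left corner of the bounding box.
Rectangular body: 7 × 6, A = 42 cm², y = 3 cm, Ī = 126 cm⁴.
Semicircular cap: semicircle r = 3.5, A = 19.2423 cm², y = 7.48545 cm, Ī = 16.4704 cm⁴.
Centroid: ȳ = ΣA·y / ΣA = 4.40932 cm.
Transfer each piece to the horizontal centroidal axis using Ī + A·d² with d = y − 4.40932:
  rectangular body: d = -1.40932 cm → contributes +209.42 cm⁴
  semicircular cap: d = 3.07612 cm → contributes +198.551 cm⁴
Total I = 407.971 cm⁴.

Ix ≈ 408.0 cm⁴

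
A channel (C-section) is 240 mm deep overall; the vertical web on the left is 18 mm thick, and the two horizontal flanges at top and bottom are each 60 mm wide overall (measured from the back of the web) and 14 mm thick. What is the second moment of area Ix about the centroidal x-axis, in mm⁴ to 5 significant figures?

Decompose the section into non-overlapping parts with the origin at the bottom-left of its bounding rectangle.
Web: 18 × 240, A = 4 320 mm², y = 120 mm, Ī = 20 736 000 mm⁴.
Top flange (beyond web): 42 × 14, A = 588 mm², y = 233 mm, Ī = 9 604 mm⁴.
Bottom flange (beyond web): 42 × 14, A = 588 mm², y = 7 mm, Ī = 9 604 mm⁴.
By symmetry the centroid is at mid-height, ȳ = 120 mm.
Transfer each piece to the centroidal x-axis using Ī + A·d² with d = y − 120:
  web: d = 0 mm → contributes +20 736 000 mm⁴
  top flange (beyond web): d = 113 mm → contributes +7 517 776 mm⁴
  bottom flange (beyond web): d = -113 mm → contributes +7 517 776 mm⁴
Total I = 35 771 552 mm⁴.

Ix ≈ 3.5772 × 10⁷ mm⁴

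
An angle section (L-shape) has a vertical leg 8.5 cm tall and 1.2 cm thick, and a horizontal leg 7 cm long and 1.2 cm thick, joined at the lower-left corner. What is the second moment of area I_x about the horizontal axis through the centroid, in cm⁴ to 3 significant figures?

I_x ≈ 117 cm⁴

Split into non-overlapping primitives; take the origin at the lower-left of the bounding box.
Vertical leg: 1.2 × 8.5, A = 10.2 cm², y = 4.25 cm, Ī = 61.413 cm⁴.
Horizontal leg (remainder): 5.8 × 1.2, A = 6.96 cm², y = 0.6 cm, Ī = 0.8352 cm⁴.
Centroid: ȳ = ΣA·y / ΣA = 2.7696 cm.
Transfer each piece to the horizontal axis through the centroid using Ī + A·d² with d = y − 2.7696:
  vertical leg: d = 1.4804 cm → contributes +83.767 cm⁴
  horizontal leg (remainder): d = -2.1696 cm → contributes +33.596 cm⁴
Total I = 117.36 cm⁴.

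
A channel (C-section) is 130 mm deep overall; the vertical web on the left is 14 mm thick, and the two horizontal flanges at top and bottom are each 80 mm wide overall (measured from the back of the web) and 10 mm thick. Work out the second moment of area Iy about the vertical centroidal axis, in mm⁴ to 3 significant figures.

Break the section into simple shapes (no overlaps), measuring from the bottom-left corner of the bounding box.
Web: 14 × 130, A = 1 820 mm², x = 7 mm, Ī = 29 727 mm⁴.
Top flange (beyond web): 66 × 10, A = 660 mm², x = 47 mm, Ī = 239 580 mm⁴.
Bottom flange (beyond web): 66 × 10, A = 660 mm², x = 47 mm, Ī = 239 580 mm⁴.
Centroid: x̄ = ΣA·x / ΣA = 23.815 mm.
Transfer each piece to the vertical centroidal axis using Ī + A·d² with d = x − 23.815:
  web: d = -16.815 mm → contributes +544 339 mm⁴
  top flange (beyond web): d = 23.185 mm → contributes +594 350 mm⁴
  bottom flange (beyond web): d = 23.185 mm → contributes +594 350 mm⁴
Total I = 1 733 040 mm⁴.

Iy ≈ 1.73 × 10⁶ mm⁴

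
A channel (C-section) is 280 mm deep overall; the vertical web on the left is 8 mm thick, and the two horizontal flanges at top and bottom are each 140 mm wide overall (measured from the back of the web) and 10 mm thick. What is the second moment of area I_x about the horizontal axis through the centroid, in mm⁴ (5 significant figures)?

I_x ≈ 6.2771 × 10⁷ mm⁴

Break the section into simple shapes (no overlaps), measuring from the bottom-left corner of the bounding box.
Web: 8 × 280, A = 2 240 mm², y = 140 mm, Ī = 14 634 667 mm⁴.
Top flange (beyond web): 132 × 10, A = 1 320 mm², y = 275 mm, Ī = 11 000 mm⁴.
Bottom flange (beyond web): 132 × 10, A = 1 320 mm², y = 5 mm, Ī = 11 000 mm⁴.
By symmetry the centroid is at mid-height, ȳ = 140 mm.
Transfer each piece to the horizontal axis through the centroid using Ī + A·d² with d = y − 140:
  web: d = 0 mm → contributes +14 634 667 mm⁴
  top flange (beyond web): d = 135 mm → contributes +24 068 000 mm⁴
  bottom flange (beyond web): d = -135 mm → contributes +24 068 000 mm⁴
Total I = 62 770 667 mm⁴.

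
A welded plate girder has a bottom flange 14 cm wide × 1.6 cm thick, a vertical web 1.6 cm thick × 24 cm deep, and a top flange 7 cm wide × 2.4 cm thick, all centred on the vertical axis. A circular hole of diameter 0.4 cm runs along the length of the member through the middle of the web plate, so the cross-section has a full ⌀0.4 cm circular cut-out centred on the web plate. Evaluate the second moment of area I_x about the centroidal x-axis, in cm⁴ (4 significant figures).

I_x ≈ 8399 cm⁴

Treat the section as a set of non-overlapping primitives; coordinates are from the bounding-box lower-left.
Bottom plate: 14 × 1.6, A = 22.4 cm², y = 0.8 cm, Ī = 4.77867 cm⁴.
Web plate: 1.6 × 24, A = 38.4 cm², y = 13.6 cm, Ī = 1843.2 cm⁴.
Top plate: 7 × 2.4, A = 16.8 cm², y = 26.8 cm, Ī = 8.064 cm⁴.
Hole (subtracted): ⌀0.4, A = 0.125664 cm², y = 13.6 cm, Ī = 0.00125664 cm⁴.
Centroid: ȳ = ΣA·y / ΣA = 12.7615 cm.
Transfer each piece to the centroidal x-axis using Ī + A·d² with d = y − 12.7615:
  bottom plate: d = -11.9615 cm → contributes +3209.73 cm⁴
  web plate: d = 0.838471 cm → contributes +1870.2 cm⁴
  top plate: d = 14.0385 cm → contributes +3318.99 cm⁴
  hole: d = 0.838471 cm → contributes −0.0896025 cm⁴
Total I = 8398.82 cm⁴.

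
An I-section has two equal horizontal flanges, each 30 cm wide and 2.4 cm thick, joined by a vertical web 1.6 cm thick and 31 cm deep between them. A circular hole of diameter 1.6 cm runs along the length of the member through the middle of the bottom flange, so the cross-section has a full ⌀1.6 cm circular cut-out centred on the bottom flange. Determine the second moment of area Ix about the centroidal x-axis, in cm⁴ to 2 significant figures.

Decompose the section into non-overlapping parts with the origin at the bottom-left of its bounding rectangle.
Bottom flange: 30 × 2.4, A = 72 cm², y = 1.2 cm, Ī = 34.56 cm⁴.
Web: 1.6 × 31, A = 49.6 cm², y = 17.9 cm, Ī = 3 972 cm⁴.
Top flange: 30 × 2.4, A = 72 cm², y = 34.6 cm, Ī = 34.56 cm⁴.
Hole (subtracted): ⌀1.6, A = 2.011 cm², y = 1.2 cm, Ī = 0.3217 cm⁴.
Centroid: ȳ = ΣA·y / ΣA = 18.08 cm.
Transfer each piece to the centroidal x-axis using Ī + A·d² with d = y − 18.08:
  bottom flange: d = -16.88 cm → contributes +20 538 cm⁴
  web: d = -0.1753 cm → contributes +3 974 cm⁴
  top flange: d = 16.52 cm → contributes +19 695 cm⁴
  hole: d = -16.88 cm → contributes −572.9 cm⁴
Total I = 43 634 cm⁴.

Ix ≈ 4.4 × 10⁴ cm⁴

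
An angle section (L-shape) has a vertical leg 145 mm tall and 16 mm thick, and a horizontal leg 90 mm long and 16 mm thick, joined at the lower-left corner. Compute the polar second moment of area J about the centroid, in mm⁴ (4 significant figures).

J ≈ 9.529 × 10⁶ mm⁴

Split into non-overlapping primitives; take the origin at the lower-left of the bounding box.
Vertical leg: 16 × 145, A = 2 320 mm², y = 72.5 mm, Ī = 4 064 833 mm⁴.
Horizontal leg (remainder): 74 × 16, A = 1 184 mm², y = 8 mm, Ī = 25258.7 mm⁴.
Centroid: ȳ = ΣA·y / ΣA = 50.7055 mm.
Transfer each piece to the centroidal x-axis using Ī + A·d² with d = y − 50.7055:
  vertical leg: d = 21.7945 mm → contributes +5 166 836 mm⁴
  horizontal leg (remainder): d = -42.7055 mm → contributes +2 184 588 mm⁴
Total I = 7 351 424 mm⁴.
For the y-axis: x̄ = 23.2055 mm.
Repeating about the centroidal y-axis gives I_y = 2 177 244 mm⁴.
Polar second moment: J = I_x + I_y = 9 528 668 mm⁴.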